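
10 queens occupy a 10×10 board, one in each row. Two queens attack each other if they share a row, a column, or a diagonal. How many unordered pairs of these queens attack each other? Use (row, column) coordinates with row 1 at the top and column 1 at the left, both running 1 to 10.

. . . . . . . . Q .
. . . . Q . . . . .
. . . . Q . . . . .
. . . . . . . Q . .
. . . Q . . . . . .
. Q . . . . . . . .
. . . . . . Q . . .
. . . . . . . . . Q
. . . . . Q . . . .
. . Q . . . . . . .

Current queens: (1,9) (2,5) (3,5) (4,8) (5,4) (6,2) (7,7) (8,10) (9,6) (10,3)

3

Same column: (2,5)–(3,5) (column 5).
Same diagonal: (3,5)–(6,2) (|3−6| = |5−2| = 3); (3,5)–(8,10) (|3−8| = |5−10| = 5).
Total attacking pairs: 3.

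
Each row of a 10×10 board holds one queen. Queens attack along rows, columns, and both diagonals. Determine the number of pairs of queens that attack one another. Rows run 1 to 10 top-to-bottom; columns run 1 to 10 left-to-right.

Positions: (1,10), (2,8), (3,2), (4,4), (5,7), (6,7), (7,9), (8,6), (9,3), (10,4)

6

Same column: (4,4)–(10,4) (column 4); (5,7)–(6,7) (column 7).
Same diagonal: (5,7)–(7,9) (|5−7| = |7−9| = 2); (5,7)–(9,3) (|5−9| = |7−3| = 4); (8,6)–(10,4) (|8−10| = |6−4| = 2); (9,3)–(10,4) (|9−10| = |3−4| = 1).
Total attacking pairs: 6.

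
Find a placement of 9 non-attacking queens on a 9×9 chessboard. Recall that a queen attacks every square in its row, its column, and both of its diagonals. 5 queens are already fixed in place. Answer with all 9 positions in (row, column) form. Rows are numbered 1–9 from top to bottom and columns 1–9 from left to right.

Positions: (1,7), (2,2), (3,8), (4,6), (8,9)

(1,7) (2,2) (3,8) (4,6) (5,1) (6,3) (7,5) (8,9) (9,4)

Row 5: attacked by (1,7)→{3,7}; (2,2)→{2,5}; (3,8)→{6,8}; (4,6)→{5,6,7}; (8,9)→{6,9}. Safe: 1, 4. Place at column 1.
Row 6: attacked by (1,7)→{2,7}; (2,2)→{2,6}; (3,8)→{5,8}; (4,6)→{4,6,8}; (5,1)→{1,2}; (8,9)→{7,9}. Safe: 3. Place at column 3.
Row 7: attacked by (1,7)→{1,7}; (2,2)→{2,7}; (3,8)→{4,8}; (4,6)→{3,6,9}; (5,1)→{1,3}; (6,3)→{2,3,4}; (8,9)→{8,9}. Safe: 5. Place at column 5.
Row 9: attacked by (1,7)→{7}; (2,2)→{2,9}; (3,8)→{2,8}; (4,6)→{1,6}; (5,1)→{1,5}; (6,3)→{3,6}; (7,5)→{3,5,7}; (8,9)→{8,9}. Safe: 4. Place at column 4.
Columns [7, 2, 8, 6, 1, 3, 5, 9, 4], r−c [-6, 0, -5, -2, 4, 3, 2, -1, 5], r+c [8, 4, 11, 10, 6, 9, 12, 17, 13] are all distinct, so no two queens attack.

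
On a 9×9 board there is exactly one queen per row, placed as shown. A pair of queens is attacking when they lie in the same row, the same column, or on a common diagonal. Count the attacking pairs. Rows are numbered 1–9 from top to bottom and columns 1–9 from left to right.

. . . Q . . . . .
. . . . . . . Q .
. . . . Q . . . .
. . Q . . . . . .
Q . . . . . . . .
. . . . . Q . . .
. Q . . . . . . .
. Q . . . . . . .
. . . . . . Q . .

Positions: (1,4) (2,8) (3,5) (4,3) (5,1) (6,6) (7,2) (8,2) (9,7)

2

Same column: (7,2)–(8,2) (column 2).
Same diagonal: (2,8)–(8,2) (|2−8| = |8−2| = 6).
Total attacking pairs: 2.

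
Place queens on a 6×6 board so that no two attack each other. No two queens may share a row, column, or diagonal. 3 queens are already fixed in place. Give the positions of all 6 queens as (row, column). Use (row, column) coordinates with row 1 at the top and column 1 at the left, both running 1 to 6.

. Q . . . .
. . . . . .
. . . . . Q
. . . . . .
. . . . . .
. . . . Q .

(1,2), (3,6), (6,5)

(1,2) (2,4) (3,6) (4,1) (5,3) (6,5)

Row 2: attacked by (1,2)→{1,2,3}; (3,6)→{5,6}; (6,5)→{1,5}. Safe: 4. Place at column 4.
Row 4: attacked by (1,2)→{2,5}; (2,4)→{2,4,6}; (3,6)→{5,6}; (6,5)→{3,5}. Safe: 1. Place at column 1.
Row 5: attacked by (1,2)→{2,6}; (2,4)→{1,4}; (3,6)→{4,6}; (4,1)→{1,2}; (6,5)→{4,5,6}. Safe: 3. Place at column 3.
Columns [2, 4, 6, 1, 3, 5], r−c [-1, -2, -3, 3, 2, 1], r+c [3, 6, 9, 5, 8, 11] are all distinct, so no two queens attack.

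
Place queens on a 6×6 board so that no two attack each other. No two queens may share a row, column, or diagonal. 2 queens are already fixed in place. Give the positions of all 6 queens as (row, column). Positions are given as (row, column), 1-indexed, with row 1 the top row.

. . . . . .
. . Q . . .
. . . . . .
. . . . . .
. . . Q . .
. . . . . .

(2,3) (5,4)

Row 1: attacked by (2,3)→{2,3,4}; (5,4)→{4}. Safe: 1, 5, 6. Place at column 5.
Row 3: attacked by (1,5)→{3,5}; (2,3)→{2,3,4}; (5,4)→{2,4,6}. Safe: 1. Place at column 1.
Row 4: attacked by (1,5)→{2,5}; (2,3)→{1,3,5}; (3,1)→{1,2}; (5,4)→{3,4,5}. Safe: 6. Place at column 6.
Row 6: attacked by (1,5)→{5}; (2,3)→{3}; (3,1)→{1,4}; (4,6)→{4,6}; (5,4)→{3,4,5}. Safe: 2. Place at column 2.
Columns [5, 3, 1, 6, 4, 2], r−c [-4, -1, 2, -2, 1, 4], r+c [6, 5, 4, 10, 9, 8] are all distinct, so no two queens attack.

(1,5) (2,3) (3,1) (4,6) (5,4) (6,2)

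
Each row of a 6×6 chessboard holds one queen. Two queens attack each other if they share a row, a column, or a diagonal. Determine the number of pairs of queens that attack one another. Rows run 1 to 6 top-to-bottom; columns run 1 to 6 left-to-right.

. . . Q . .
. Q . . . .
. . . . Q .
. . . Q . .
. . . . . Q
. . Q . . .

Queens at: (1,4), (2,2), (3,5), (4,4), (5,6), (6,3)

3

Same column: (1,4)–(4,4) (column 4).
Same diagonal: (2,2)–(4,4) (|2−4| = |2−4| = 2); (3,5)–(4,4) (|3−4| = |5−4| = 1).
Total attacking pairs: 3.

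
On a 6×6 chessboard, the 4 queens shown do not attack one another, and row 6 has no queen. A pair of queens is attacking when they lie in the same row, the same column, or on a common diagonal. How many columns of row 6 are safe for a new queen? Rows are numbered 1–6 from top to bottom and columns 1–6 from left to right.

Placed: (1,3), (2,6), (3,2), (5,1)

(1,3) attacks row 6 at column 3.
(2,6) attacks row 6 at column 6 and diagonals 2.
(3,2) attacks row 6 at column 2 and diagonals 5.
(5,1) attacks row 6 at column 1 and diagonals 2.
Attacked columns: {1, 2, 3, 5, 6}. Safe: {4}.

1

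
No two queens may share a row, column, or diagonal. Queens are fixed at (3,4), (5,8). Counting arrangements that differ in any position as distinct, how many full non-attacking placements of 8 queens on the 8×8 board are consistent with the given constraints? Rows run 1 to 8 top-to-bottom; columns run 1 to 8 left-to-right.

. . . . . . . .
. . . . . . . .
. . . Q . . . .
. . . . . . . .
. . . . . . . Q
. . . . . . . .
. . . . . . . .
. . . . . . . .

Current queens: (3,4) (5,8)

Branch on row 1: col 1 → 1; col 3 → 2; col 5 → 2; col 7 → 1.
Sum: 1 + 2 + 2 + 1 = 6.

6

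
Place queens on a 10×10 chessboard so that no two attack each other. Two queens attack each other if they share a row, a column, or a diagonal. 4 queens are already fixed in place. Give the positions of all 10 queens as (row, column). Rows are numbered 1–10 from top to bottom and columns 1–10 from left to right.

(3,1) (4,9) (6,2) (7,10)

(1,5) (2,3) (3,1) (4,9) (5,7) (6,2) (7,10) (8,8) (9,6) (10,4)

Row 1: attacked by (3,1)→{1,3}; (4,9)→{6,9}; (6,2)→{2,7}; (7,10)→{4,10}. Safe: 5, 8. Place at column 5.
Row 2: attacked by (1,5)→{4,5,6}; (3,1)→{1,2}; (4,9)→{7,9}; (6,2)→{2,6}; (7,10)→{5,10}. Safe: 3, 8. Place at column 3.
Row 5: attacked by (1,5)→{1,5,9}; (2,3)→{3,6}; (3,1)→{1,3}; (4,9)→{8,9,10}; (6,2)→{1,2,3}; (7,10)→{8,10}. Safe: 4, 7. Place at column 7.
Row 8: attacked by (1,5)→{5}; (2,3)→{3,9}; (3,1)→{1,6}; (4,9)→{5,9}; (5,7)→{4,7,10}; (6,2)→{2,4}; (7,10)→{9,10}. Safe: 8. Place at column 8.
Row 9: attacked by (1,5)→{5}; (2,3)→{3,10}; (3,1)→{1,7}; (4,9)→{4,9}; (5,7)→{3,7}; (6,2)→{2,5}; (7,10)→{8,10}; (8,8)→{7,8,9}. Safe: 6. Place at column 6.
Row 10: attacked by (1,5)→{5}; (2,3)→{3}; (3,1)→{1,8}; (4,9)→{3,9}; (5,7)→{2,7}; (6,2)→{2,6}; (7,10)→{7,10}; (8,8)→{6,8,10}; (9,6)→{5,6,7}. Safe: 4. Place at column 4.
Columns [5, 3, 1, 9, 7, 2, 10, 8, 6, 4], r−c [-4, -1, 2, -5, -2, 4, -3, 0, 3, 6], r+c [6, 5, 4, 13, 12, 8, 17, 16, 15, 14] are all distinct, so no two queens attack.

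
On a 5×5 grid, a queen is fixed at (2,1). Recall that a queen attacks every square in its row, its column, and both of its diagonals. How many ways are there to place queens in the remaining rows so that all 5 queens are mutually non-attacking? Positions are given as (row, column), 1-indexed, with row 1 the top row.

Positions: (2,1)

Branch on row 1: col 3 → 1; col 4 → 1; col 5 → 0.
Sum: 1 + 1 + 0 = 2.

2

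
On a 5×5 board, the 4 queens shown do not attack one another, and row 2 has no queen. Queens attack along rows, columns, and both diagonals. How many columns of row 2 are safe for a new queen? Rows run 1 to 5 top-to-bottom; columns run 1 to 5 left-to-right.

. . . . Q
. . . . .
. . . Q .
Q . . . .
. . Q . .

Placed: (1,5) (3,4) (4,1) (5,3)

1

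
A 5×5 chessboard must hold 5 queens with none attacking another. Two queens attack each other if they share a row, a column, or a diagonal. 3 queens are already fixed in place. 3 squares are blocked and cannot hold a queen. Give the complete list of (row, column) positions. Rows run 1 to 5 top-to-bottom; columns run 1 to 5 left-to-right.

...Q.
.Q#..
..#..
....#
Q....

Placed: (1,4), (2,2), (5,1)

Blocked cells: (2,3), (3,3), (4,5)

(1,4) (2,2) (3,5) (4,3) (5,1)

Row 3: attacked by (1,4)→{2,4}; (2,2)→{1,2,3}; (5,1)→{1,3}. Blocked: 3. Safe: 5. Place at column 5.
Row 4: attacked by (1,4)→{1,4}; (2,2)→{2,4}; (3,5)→{4,5}; (5,1)→{1,2}. Blocked: 5. Safe: 3. Place at column 3.
Columns [4, 2, 5, 3, 1], r−c [-3, 0, -2, 1, 4], r+c [5, 4, 8, 7, 6] are all distinct, so no two queens attack.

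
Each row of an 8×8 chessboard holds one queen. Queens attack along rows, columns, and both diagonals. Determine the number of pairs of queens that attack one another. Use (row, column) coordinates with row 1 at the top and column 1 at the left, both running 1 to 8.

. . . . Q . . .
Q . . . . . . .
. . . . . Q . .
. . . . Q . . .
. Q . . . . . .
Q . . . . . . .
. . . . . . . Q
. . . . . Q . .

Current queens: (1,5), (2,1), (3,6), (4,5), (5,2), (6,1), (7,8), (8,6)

Same column: (1,5)–(4,5) (column 5); (2,1)–(6,1) (column 1); (3,6)–(8,6) (column 6).
Same diagonal: (3,6)–(4,5) (|3−4| = |6−5| = 1); (4,5)–(7,8) (|4−7| = |5−8| = 3); (5,2)–(6,1) (|5−6| = |2−1| = 1).
Total attacking pairs: 6.

6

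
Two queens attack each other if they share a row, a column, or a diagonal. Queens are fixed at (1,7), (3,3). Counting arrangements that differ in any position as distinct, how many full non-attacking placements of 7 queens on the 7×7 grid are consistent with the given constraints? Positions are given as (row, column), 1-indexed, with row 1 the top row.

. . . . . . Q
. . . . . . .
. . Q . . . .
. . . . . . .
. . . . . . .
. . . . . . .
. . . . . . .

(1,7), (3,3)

1

Branch on row 2: col 1 → 0; col 5 → 1.
Sum: 0 + 1 = 1.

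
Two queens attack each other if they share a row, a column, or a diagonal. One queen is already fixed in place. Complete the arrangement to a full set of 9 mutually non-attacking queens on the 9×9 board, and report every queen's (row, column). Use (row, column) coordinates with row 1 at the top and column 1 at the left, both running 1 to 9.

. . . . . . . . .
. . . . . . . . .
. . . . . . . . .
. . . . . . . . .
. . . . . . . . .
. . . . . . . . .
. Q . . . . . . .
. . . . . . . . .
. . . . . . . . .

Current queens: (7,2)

(1,4) (2,8) (3,5) (4,3) (5,1) (6,6) (7,2) (8,9) (9,7)

Row 1: attacked by (7,2)→{2,8}. Safe: 1, 3, 4, 5, 6, 7, 9. Place at column 4.
Row 2: attacked by (1,4)→{3,4,5}; (7,2)→{2,7}. Safe: 1, 6, 8, 9. Place at column 8.
Row 3: attacked by (1,4)→{2,4,6}; (2,8)→{7,8,9}; (7,2)→{2,6}. Safe: 1, 3, 5. Place at column 5.
Row 4: attacked by (1,4)→{1,4,7}; (2,8)→{6,8}; (3,5)→{4,5,6}; (7,2)→{2,5}. Safe: 3, 9. Place at column 3.
Row 5: attacked by (1,4)→{4,8}; (2,8)→{5,8}; (3,5)→{3,5,7}; (4,3)→{2,3,4}; (7,2)→{2,4}. Safe: 1, 6, 9. Place at column 1.
Row 6: attacked by (1,4)→{4,9}; (2,8)→{4,8}; (3,5)→{2,5,8}; (4,3)→{1,3,5}; (5,1)→{1,2}; (7,2)→{1,2,3}. Safe: 6, 7. Place at column 6.
Row 8: attacked by (1,4)→{4}; (2,8)→{2,8}; (3,5)→{5}; (4,3)→{3,7}; (5,1)→{1,4}; (6,6)→{4,6,8}; (7,2)→{1,2,3}. Safe: 9. Place at column 9.
Row 9: attacked by (1,4)→{4}; (2,8)→{1,8}; (3,5)→{5}; (4,3)→{3,8}; (5,1)→{1,5}; (6,6)→{3,6,9}; (7,2)→{2,4}; (8,9)→{8,9}. Safe: 7. Place at column 7.
Columns [4, 8, 5, 3, 1, 6, 2, 9, 7], r−c [-3, -6, -2, 1, 4, 0, 5, -1, 2], r+c [5, 10, 8, 7, 6, 12, 9, 17, 16] are all distinct, so no two queens attack.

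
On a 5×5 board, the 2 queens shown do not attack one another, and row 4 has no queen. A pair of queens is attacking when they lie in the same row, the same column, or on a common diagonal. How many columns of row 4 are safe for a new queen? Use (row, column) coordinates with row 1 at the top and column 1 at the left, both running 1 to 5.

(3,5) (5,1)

1

(3,5) attacks row 4 at column 5 and diagonals 4.
(5,1) attacks row 4 at column 1 and diagonals 2.
Attacked columns: {1, 2, 4, 5}. Safe: {3}.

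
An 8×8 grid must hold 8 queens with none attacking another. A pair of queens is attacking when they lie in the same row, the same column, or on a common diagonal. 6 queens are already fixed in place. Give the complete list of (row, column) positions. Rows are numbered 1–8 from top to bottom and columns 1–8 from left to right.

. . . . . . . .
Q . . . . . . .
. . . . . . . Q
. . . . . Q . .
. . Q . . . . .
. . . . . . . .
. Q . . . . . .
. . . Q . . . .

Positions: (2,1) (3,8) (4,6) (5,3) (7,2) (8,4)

Row 1: attacked by (2,1)→{1,2}; (3,8)→{6,8}; (4,6)→{3,6}; (5,3)→{3,7}; (7,2)→{2,8}; (8,4)→{4}. Safe: 5. Place at column 5.
Row 6: attacked by (1,5)→{5}; (2,1)→{1,5}; (3,8)→{5,8}; (4,6)→{4,6,8}; (5,3)→{2,3,4}; (7,2)→{1,2,3}; (8,4)→{2,4,6}. Safe: 7. Place at column 7.
Columns [5, 1, 8, 6, 3, 7, 2, 4], r−c [-4, 1, -5, -2, 2, -1, 5, 4], r+c [6, 3, 11, 10, 8, 13, 9, 12] are all distinct, so no two queens attack.

(1,5) (2,1) (3,8) (4,6) (5,3) (6,7) (7,2) (8,4)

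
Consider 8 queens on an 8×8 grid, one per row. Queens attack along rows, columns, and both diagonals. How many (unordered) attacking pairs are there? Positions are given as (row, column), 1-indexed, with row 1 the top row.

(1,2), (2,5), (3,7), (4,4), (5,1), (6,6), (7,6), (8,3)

2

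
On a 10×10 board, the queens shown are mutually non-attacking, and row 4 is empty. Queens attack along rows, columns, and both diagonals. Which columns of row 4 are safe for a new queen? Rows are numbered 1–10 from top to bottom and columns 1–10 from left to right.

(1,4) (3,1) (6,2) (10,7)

(1,4) attacks row 4 at column 4 and diagonals 1, 7.
(3,1) attacks row 4 at column 1 and diagonals 2.
(6,2) attacks row 4 at column 2 and diagonals 4.
(10,7) attacks row 4 at column 7 and diagonals 1.
Attacked columns: {1, 2, 4, 7}. Safe: {3, 5, 6, 8, 9, 10}.

columns 3, 5, 6, 8, 9, 10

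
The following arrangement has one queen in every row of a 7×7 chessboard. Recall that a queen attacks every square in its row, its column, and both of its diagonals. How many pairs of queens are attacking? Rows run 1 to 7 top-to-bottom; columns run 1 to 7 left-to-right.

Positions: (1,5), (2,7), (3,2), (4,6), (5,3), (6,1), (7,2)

Same column: (3,2)–(7,2) (column 2).
Same diagonal: (2,7)–(7,2) (|2−7| = |7−2| = 5); (6,1)–(7,2) (|6−7| = |1−2| = 1).
Total attacking pairs: 3.

3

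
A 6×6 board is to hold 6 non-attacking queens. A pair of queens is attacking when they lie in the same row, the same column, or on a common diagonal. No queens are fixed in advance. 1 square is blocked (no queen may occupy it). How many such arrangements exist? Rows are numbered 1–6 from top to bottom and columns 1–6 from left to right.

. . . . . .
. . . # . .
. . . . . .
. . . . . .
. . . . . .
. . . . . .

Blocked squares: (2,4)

3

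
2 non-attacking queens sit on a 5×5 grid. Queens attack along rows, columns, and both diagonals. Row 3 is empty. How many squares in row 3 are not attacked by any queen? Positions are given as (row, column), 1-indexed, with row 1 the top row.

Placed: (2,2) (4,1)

2

(2,2) attacks row 3 at column 2 and diagonals 1, 3.
(4,1) attacks row 3 at column 1 and diagonals 2.
Attacked columns: {1, 2, 3}. Safe: {4, 5}.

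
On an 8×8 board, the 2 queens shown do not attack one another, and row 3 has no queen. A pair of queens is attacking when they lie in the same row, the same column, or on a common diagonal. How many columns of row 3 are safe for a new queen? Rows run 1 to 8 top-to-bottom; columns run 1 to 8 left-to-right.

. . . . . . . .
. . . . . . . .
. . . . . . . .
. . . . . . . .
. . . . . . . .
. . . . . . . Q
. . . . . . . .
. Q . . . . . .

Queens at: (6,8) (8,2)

4

(6,8) attacks row 3 at column 8 and diagonals 5.
(8,2) attacks row 3 at column 2 and diagonals 7.
Attacked columns: {2, 5, 7, 8}. Safe: {1, 3, 4, 6}.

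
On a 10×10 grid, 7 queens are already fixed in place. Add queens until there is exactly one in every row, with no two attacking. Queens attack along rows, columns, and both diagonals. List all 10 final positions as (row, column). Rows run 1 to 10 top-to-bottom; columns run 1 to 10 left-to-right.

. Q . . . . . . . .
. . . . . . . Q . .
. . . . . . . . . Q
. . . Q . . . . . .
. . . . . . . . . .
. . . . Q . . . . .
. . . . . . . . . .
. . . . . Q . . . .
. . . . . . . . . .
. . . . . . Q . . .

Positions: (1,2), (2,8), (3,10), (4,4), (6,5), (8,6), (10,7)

(1,2) (2,8) (3,10) (4,4) (5,1) (6,5) (7,9) (8,6) (9,3) (10,7)

Row 5: attacked by (1,2)→{2,6}; (2,8)→{5,8}; (3,10)→{8,10}; (4,4)→{3,4,5}; (6,5)→{4,5,6}; (8,6)→{3,6,9}; (10,7)→{2,7}. Safe: 1. Place at column 1.
Row 7: attacked by (1,2)→{2,8}; (2,8)→{3,8}; (3,10)→{6,10}; (4,4)→{1,4,7}; (5,1)→{1,3}; (6,5)→{4,5,6}; (8,6)→{5,6,7}; (10,7)→{4,7,10}. Safe: 9. Place at column 9.
Row 9: attacked by (1,2)→{2,10}; (2,8)→{1,8}; (3,10)→{4,10}; (4,4)→{4,9}; (5,1)→{1,5}; (6,5)→{2,5,8}; (7,9)→{7,9}; (8,6)→{5,6,7}; (10,7)→{6,7,8}. Safe: 3. Place at column 3.
Columns [2, 8, 10, 4, 1, 5, 9, 6, 3, 7], r−c [-1, -6, -7, 0, 4, 1, -2, 2, 6, 3], r+c [3, 10, 13, 8, 6, 11, 16, 14, 12, 17] are all distinct, so no two queens attack.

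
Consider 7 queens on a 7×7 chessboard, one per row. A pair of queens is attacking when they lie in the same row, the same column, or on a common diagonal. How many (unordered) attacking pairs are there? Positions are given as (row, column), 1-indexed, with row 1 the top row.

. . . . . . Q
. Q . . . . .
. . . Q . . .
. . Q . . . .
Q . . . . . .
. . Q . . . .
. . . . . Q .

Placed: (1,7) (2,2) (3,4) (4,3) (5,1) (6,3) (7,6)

Same column: (4,3)–(6,3) (column 3).
Same diagonal: (3,4)–(4,3) (|3−4| = |4−3| = 1); (4,3)–(7,6) (|4−7| = |3−6| = 3).
Total attacking pairs: 3.

3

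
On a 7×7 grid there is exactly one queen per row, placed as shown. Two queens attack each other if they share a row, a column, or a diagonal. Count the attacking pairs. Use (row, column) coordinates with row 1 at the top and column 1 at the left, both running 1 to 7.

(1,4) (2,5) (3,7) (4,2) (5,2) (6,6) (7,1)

Same column: (4,2)–(5,2) (column 2).
Same diagonal: (1,4)–(2,5) (|1−2| = |4−5| = 1); (2,5)–(5,2) (|2−5| = |5−2| = 3).
Total attacking pairs: 3.

3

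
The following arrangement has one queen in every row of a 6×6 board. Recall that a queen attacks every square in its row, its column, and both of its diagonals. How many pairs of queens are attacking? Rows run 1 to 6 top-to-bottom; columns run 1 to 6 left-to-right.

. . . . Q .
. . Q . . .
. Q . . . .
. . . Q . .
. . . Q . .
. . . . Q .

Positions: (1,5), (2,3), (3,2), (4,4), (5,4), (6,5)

6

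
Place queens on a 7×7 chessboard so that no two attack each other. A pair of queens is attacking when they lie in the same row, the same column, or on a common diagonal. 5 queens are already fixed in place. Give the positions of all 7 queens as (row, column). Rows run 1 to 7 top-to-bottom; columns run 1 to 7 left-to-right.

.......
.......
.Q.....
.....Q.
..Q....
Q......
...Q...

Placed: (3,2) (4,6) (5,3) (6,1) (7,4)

Row 1: attacked by (3,2)→{2,4}; (4,6)→{3,6}; (5,3)→{3,7}; (6,1)→{1,6}; (7,4)→{4}. Safe: 5. Place at column 5.
Row 2: attacked by (1,5)→{4,5,6}; (3,2)→{1,2,3}; (4,6)→{4,6}; (5,3)→{3,6}; (6,1)→{1,5}; (7,4)→{4}. Safe: 7. Place at column 7.
Columns [5, 7, 2, 6, 3, 1, 4], r−c [-4, -5, 1, -2, 2, 5, 3], r+c [6, 9, 5, 10, 8, 7, 11] are all distinct, so no two queens attack.

(1,5) (2,7) (3,2) (4,6) (5,3) (6,1) (7,4)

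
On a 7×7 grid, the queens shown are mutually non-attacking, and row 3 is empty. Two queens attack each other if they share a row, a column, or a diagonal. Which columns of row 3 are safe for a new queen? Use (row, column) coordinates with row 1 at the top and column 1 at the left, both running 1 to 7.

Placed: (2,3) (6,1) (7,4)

columns 5, 6, 7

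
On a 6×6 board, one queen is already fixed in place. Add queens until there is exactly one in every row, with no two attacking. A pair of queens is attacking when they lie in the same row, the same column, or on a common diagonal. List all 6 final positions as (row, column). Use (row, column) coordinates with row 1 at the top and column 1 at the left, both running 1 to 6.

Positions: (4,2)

(1,4) (2,1) (3,5) (4,2) (5,6) (6,3)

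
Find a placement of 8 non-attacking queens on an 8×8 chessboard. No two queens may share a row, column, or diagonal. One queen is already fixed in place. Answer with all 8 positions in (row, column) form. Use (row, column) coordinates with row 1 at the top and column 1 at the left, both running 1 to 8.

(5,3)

Row 1: attacked by (5,3)→{3,7}. Safe: 1, 2, 4, 5, 6, 8. Place at column 2.
Row 2: attacked by (1,2)→{1,2,3}; (5,3)→{3,6}. Safe: 4, 5, 7, 8. Place at column 8.
Row 3: attacked by (1,2)→{2,4}; (2,8)→{7,8}; (5,3)→{1,3,5}. Safe: 6. Place at column 6.
Row 4: attacked by (1,2)→{2,5}; (2,8)→{6,8}; (3,6)→{5,6,7}; (5,3)→{2,3,4}. Safe: 1. Place at column 1.
Row 6: attacked by (1,2)→{2,7}; (2,8)→{4,8}; (3,6)→{3,6}; (4,1)→{1,3}; (5,3)→{2,3,4}. Safe: 5. Place at column 5.
Row 7: attacked by (1,2)→{2,8}; (2,8)→{3,8}; (3,6)→{2,6}; (4,1)→{1,4}; (5,3)→{1,3,5}; (6,5)→{4,5,6}. Safe: 7. Place at column 7.
Row 8: attacked by (1,2)→{2}; (2,8)→{2,8}; (3,6)→{1,6}; (4,1)→{1,5}; (5,3)→{3,6}; (6,5)→{3,5,7}; (7,7)→{6,7,8}. Safe: 4. Place at column 4.
Columns [2, 8, 6, 1, 3, 5, 7, 4], r−c [-1, -6, -3, 3, 2, 1, 0, 4], r+c [3, 10, 9, 5, 8, 11, 14, 12] are all distinct, so no two queens attack.

(1,2) (2,8) (3,6) (4,1) (5,3) (6,5) (7,7) (8,4)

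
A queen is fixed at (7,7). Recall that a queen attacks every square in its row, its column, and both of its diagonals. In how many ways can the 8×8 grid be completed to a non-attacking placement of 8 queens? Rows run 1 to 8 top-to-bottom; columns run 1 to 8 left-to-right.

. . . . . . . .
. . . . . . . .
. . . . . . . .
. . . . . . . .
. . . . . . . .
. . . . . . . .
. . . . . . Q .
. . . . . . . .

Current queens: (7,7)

16

Branch on row 1: col 2 → 3; col 3 → 5; col 4 → 2; col 5 → 1; col 6 → 3; col 8 → 2.
Sum: 3 + 5 + 2 + 1 + 3 + 2 = 16.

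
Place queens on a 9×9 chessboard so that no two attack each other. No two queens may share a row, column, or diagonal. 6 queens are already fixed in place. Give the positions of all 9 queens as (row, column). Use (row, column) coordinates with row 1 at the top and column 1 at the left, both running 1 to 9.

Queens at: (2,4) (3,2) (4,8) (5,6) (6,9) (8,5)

Row 1: attacked by (2,4)→{3,4,5}; (3,2)→{2,4}; (4,8)→{5,8}; (5,6)→{2,6}; (6,9)→{4,9}; (8,5)→{5}. Safe: 1, 7. Place at column 1.
Row 7: attacked by (1,1)→{1,7}; (2,4)→{4,9}; (3,2)→{2,6}; (4,8)→{5,8}; (5,6)→{4,6,8}; (6,9)→{8,9}; (8,5)→{4,5,6}. Safe: 3. Place at column 3.
Row 9: attacked by (1,1)→{1,9}; (2,4)→{4}; (3,2)→{2,8}; (4,8)→{3,8}; (5,6)→{2,6}; (6,9)→{6,9}; (7,3)→{1,3,5}; (8,5)→{4,5,6}. Safe: 7. Place at column 7.
Columns [1, 4, 2, 8, 6, 9, 3, 5, 7], r−c [0, -2, 1, -4, -1, -3, 4, 3, 2], r+c [2, 6, 5, 12, 11, 15, 10, 13, 16] are all distinct, so no two queens attack.

(1,1) (2,4) (3,2) (4,8) (5,6) (6,9) (7,3) (8,5) (9,7)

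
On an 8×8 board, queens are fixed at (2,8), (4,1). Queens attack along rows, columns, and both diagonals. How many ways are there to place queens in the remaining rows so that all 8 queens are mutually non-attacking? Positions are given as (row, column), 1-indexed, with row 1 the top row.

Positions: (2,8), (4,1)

Branch on row 1: col 2 → 1; col 3 → 0; col 5 → 2; col 6 → 0.
Sum: 1 + 0 + 2 + 0 = 3.

3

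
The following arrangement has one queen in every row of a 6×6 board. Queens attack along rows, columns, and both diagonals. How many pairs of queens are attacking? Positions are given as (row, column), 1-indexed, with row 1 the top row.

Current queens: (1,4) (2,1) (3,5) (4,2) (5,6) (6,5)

3

Same column: (3,5)–(6,5) (column 5).
Same diagonal: (2,1)–(6,5) (|2−6| = |1−5| = 4); (5,6)–(6,5) (|5−6| = |6−5| = 1).
Total attacking pairs: 3.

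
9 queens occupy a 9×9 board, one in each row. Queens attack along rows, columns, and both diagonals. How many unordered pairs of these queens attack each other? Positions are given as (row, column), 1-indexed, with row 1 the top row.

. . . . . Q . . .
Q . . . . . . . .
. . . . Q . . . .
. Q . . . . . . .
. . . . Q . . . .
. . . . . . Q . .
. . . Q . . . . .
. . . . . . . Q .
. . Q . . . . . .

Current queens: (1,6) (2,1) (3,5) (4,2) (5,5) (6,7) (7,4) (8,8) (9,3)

Same column: (3,5)–(5,5) (column 5).
Same diagonal: (5,5)–(8,8) (|5−8| = |5−8| = 3).
Total attacking pairs: 2.

2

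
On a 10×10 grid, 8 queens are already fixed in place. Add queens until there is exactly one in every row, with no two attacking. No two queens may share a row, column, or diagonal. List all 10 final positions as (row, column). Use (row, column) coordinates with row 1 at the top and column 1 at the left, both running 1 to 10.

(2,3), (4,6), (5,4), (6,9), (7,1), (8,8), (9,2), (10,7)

(1,5) (2,3) (3,10) (4,6) (5,4) (6,9) (7,1) (8,8) (9,2) (10,7)

Row 1: attacked by (2,3)→{2,3,4}; (4,6)→{3,6,9}; (5,4)→{4,8}; (6,9)→{4,9}; (7,1)→{1,7}; (8,8)→{1,8}; (9,2)→{2,10}; (10,7)→{7}. Safe: 5. Place at column 5.
Row 3: attacked by (1,5)→{3,5,7}; (2,3)→{2,3,4}; (4,6)→{5,6,7}; (5,4)→{2,4,6}; (6,9)→{6,9}; (7,1)→{1,5}; (8,8)→{3,8}; (9,2)→{2,8}; (10,7)→{7}. Safe: 10. Place at column 10.
Columns [5, 3, 10, 6, 4, 9, 1, 8, 2, 7], r−c [-4, -1, -7, -2, 1, -3, 6, 0, 7, 3], r+c [6, 5, 13, 10, 9, 15, 8, 16, 11, 17] are all distinct, so no two queens attack.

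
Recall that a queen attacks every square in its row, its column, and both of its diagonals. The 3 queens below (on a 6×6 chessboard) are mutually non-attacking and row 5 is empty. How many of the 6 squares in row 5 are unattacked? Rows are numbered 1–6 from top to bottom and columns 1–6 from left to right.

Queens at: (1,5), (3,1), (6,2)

2

(1,5) attacks row 5 at column 5 and diagonals 1.
(3,1) attacks row 5 at column 1 and diagonals 3.
(6,2) attacks row 5 at column 2 and diagonals 1, 3.
Attacked columns: {1, 2, 3, 5}. Safe: {4, 6}.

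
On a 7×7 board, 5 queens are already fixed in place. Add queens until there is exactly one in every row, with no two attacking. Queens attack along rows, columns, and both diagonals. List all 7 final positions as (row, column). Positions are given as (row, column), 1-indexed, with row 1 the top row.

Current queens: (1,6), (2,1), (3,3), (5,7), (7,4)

Row 4: attacked by (1,6)→{3,6}; (2,1)→{1,3}; (3,3)→{2,3,4}; (5,7)→{6,7}; (7,4)→{1,4,7}. Safe: 5. Place at column 5.
Row 6: attacked by (1,6)→{1,6}; (2,1)→{1,5}; (3,3)→{3,6}; (4,5)→{3,5,7}; (5,7)→{6,7}; (7,4)→{3,4,5}. Safe: 2. Place at column 2.
Columns [6, 1, 3, 5, 7, 2, 4], r−c [-5, 1, 0, -1, -2, 4, 3], r+c [7, 3, 6, 9, 12, 8, 11] are all distinct, so no two queens attack.

(1,6) (2,1) (3,3) (4,5) (5,7) (6,2) (7,4)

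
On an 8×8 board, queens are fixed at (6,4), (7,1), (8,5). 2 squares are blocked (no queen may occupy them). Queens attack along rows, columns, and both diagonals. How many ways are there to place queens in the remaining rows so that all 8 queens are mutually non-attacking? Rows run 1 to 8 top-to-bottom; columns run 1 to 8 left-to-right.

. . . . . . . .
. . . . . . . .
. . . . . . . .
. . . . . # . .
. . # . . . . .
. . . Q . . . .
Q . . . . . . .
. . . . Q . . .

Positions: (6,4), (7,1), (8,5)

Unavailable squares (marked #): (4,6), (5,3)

Branch on row 1: col 2 → 0; col 3 → 1; col 6 → 0; col 8 → 0.
Sum: 0 + 1 + 0 + 0 = 1.

1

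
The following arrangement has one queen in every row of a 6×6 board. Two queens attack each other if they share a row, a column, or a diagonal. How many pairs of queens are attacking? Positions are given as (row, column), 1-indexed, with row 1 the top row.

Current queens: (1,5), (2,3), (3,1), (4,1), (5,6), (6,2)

Same column: (3,1)–(4,1) (column 1).
Same diagonal: (2,3)–(4,1) (|2−4| = |3−1| = 2); (2,3)–(5,6) (|2−5| = |3−6| = 3).
Total attacking pairs: 3.

3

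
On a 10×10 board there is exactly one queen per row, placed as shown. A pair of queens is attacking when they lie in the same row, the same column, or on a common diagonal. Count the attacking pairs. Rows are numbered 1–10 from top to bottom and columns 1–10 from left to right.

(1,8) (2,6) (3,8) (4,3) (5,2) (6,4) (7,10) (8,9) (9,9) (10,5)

4

Same column: (1,8)–(3,8) (column 8); (8,9)–(9,9) (column 9).
Same diagonal: (4,3)–(5,2) (|4−5| = |3−2| = 1); (7,10)–(8,9) (|7−8| = |10−9| = 1).
Total attacking pairs: 4.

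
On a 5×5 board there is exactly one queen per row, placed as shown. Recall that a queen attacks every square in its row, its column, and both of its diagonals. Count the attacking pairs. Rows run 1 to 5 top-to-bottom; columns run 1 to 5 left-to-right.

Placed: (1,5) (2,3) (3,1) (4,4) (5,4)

1

Same column: (4,4)–(5,4) (column 4).
Total attacking pairs: 1.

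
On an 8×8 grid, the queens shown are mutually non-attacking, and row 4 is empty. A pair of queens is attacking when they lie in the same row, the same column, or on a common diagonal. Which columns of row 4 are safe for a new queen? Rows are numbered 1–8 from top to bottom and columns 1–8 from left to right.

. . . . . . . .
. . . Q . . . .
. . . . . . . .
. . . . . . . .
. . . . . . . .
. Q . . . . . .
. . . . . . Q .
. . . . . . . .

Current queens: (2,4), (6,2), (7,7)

columns 1, 3, 5, 8

(2,4) attacks row 4 at column 4 and diagonals 2, 6.
(6,2) attacks row 4 at column 2 and diagonals 4.
(7,7) attacks row 4 at column 7 and diagonals 4.
Attacked columns: {2, 4, 6, 7}. Safe: {1, 3, 5, 8}.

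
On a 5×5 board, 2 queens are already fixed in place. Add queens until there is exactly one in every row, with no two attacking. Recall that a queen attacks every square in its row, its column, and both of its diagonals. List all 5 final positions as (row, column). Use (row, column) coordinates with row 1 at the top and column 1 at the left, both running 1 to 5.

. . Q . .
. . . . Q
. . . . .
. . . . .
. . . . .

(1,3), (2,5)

(1,3) (2,5) (3,2) (4,4) (5,1)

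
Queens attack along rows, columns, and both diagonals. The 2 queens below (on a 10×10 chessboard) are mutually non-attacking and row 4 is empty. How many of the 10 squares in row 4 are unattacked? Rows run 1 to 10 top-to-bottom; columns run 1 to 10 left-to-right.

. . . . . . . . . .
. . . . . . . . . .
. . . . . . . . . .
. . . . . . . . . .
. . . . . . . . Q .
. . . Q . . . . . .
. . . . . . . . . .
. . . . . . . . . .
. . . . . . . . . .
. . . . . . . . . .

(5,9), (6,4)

(5,9) attacks row 4 at column 9 and diagonals 8, 10.
(6,4) attacks row 4 at column 4 and diagonals 2, 6.
Attacked columns: {2, 4, 6, 8, 9, 10}. Safe: {1, 3, 5, 7}.

4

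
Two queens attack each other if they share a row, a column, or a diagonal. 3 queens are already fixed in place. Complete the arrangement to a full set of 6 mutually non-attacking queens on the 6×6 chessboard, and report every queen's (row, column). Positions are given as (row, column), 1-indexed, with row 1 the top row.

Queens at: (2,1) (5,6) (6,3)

(1,4) (2,1) (3,5) (4,2) (5,6) (6,3)

Row 1: attacked by (2,1)→{1,2}; (5,6)→{2,6}; (6,3)→{3}. Safe: 4, 5. Place at column 4.
Row 3: attacked by (1,4)→{2,4,6}; (2,1)→{1,2}; (5,6)→{4,6}; (6,3)→{3,6}. Safe: 5. Place at column 5.
Row 4: attacked by (1,4)→{1,4}; (2,1)→{1,3}; (3,5)→{4,5,6}; (5,6)→{5,6}; (6,3)→{1,3,5}. Safe: 2. Place at column 2.
Columns [4, 1, 5, 2, 6, 3], r−c [-3, 1, -2, 2, -1, 3], r+c [5, 3, 8, 6, 11, 9] are all distinct, so no two queens attack.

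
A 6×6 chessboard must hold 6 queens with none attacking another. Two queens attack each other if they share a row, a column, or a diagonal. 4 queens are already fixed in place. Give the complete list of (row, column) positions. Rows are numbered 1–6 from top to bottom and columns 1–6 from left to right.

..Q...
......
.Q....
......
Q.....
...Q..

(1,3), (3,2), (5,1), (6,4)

(1,3) (2,6) (3,2) (4,5) (5,1) (6,4)

Row 2: attacked by (1,3)→{2,3,4}; (3,2)→{1,2,3}; (5,1)→{1,4}; (6,4)→{4}. Safe: 5, 6. Place at column 6.
Row 4: attacked by (1,3)→{3,6}; (2,6)→{4,6}; (3,2)→{1,2,3}; (5,1)→{1,2}; (6,4)→{2,4,6}. Safe: 5. Place at column 5.
Columns [3, 6, 2, 5, 1, 4], r−c [-2, -4, 1, -1, 4, 2], r+c [4, 8, 5, 9, 6, 10] are all distinct, so no two queens attack.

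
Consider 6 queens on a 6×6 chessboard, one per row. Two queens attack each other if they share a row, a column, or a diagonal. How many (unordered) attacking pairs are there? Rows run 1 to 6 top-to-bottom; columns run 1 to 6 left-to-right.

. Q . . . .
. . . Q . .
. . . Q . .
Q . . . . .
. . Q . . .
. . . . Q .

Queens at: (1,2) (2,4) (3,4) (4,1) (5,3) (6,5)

Same column: (2,4)–(3,4) (column 4).
Same diagonal: (1,2)–(3,4) (|1−3| = |2−4| = 2).
Total attacking pairs: 2.

2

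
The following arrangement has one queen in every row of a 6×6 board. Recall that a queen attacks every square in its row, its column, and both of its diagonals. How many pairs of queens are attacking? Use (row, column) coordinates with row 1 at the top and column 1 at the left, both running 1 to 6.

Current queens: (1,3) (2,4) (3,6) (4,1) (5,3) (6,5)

2

Same column: (1,3)–(5,3) (column 3).
Same diagonal: (1,3)–(2,4) (|1−2| = |3−4| = 1).
Total attacking pairs: 2.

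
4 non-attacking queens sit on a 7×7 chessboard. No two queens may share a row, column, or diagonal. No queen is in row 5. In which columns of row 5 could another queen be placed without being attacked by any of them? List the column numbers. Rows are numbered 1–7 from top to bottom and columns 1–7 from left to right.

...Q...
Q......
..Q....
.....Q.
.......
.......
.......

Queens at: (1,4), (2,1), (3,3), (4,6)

columns 2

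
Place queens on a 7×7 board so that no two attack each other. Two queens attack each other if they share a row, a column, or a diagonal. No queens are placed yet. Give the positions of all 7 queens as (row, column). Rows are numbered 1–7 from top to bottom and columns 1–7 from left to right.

Row 1: Safe: 1, 2, 3, 4, 5, 6, 7. Place at column 4.
Row 2: attacked by (1,4)→{3,4,5}. Safe: 1, 2, 6, 7. Place at column 7.
Row 3: attacked by (1,4)→{2,4,6}; (2,7)→{6,7}. Safe: 1, 3, 5. Place at column 5.
Row 4: attacked by (1,4)→{1,4,7}; (2,7)→{5,7}; (3,5)→{4,5,6}. Safe: 2, 3. Place at column 2.
Row 5: attacked by (1,4)→{4}; (2,7)→{4,7}; (3,5)→{3,5,7}; (4,2)→{1,2,3}. Safe: 6. Place at column 6.
Row 6: attacked by (1,4)→{4}; (2,7)→{3,7}; (3,5)→{2,5}; (4,2)→{2,4}; (5,6)→{5,6,7}. Safe: 1. Place at column 1.
Row 7: attacked by (1,4)→{4}; (2,7)→{2,7}; (3,5)→{1,5}; (4,2)→{2,5}; (5,6)→{4,6}; (6,1)→{1,2}. Safe: 3. Place at column 3.
Columns [4, 7, 5, 2, 6, 1, 3], r−c [-3, -5, -2, 2, -1, 5, 4], r+c [5, 9, 8, 6, 11, 7, 10] are all distinct, so no two queens attack.

(1,4) (2,7) (3,5) (4,2) (5,6) (6,1) (7,3)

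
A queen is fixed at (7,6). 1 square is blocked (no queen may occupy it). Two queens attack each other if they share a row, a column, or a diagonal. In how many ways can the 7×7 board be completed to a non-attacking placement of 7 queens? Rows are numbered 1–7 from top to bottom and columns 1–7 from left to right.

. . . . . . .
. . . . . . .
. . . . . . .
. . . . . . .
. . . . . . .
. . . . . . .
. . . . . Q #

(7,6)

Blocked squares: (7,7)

7

Branch on row 1: col 1 → 1; col 2 → 4; col 3 → 1; col 4 → 1; col 5 → 0; col 7 → 0.
Sum: 1 + 4 + 1 + 1 + 0 + 0 = 7.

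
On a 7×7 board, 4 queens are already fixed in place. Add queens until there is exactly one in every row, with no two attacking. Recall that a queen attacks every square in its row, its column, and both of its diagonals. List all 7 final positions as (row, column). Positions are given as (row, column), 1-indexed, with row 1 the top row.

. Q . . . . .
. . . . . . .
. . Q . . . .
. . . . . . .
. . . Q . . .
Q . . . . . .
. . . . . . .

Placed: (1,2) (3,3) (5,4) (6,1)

Row 2: attacked by (1,2)→{1,2,3}; (3,3)→{2,3,4}; (5,4)→{1,4,7}; (6,1)→{1,5}. Safe: 6. Place at column 6.
Row 4: attacked by (1,2)→{2,5}; (2,6)→{4,6}; (3,3)→{2,3,4}; (5,4)→{3,4,5}; (6,1)→{1,3}. Safe: 7. Place at column 7.
Row 7: attacked by (1,2)→{2}; (2,6)→{1,6}; (3,3)→{3,7}; (4,7)→{4,7}; (5,4)→{2,4,6}; (6,1)→{1,2}. Safe: 5. Place at column 5.
Columns [2, 6, 3, 7, 4, 1, 5], r−c [-1, -4, 0, -3, 1, 5, 2], r+c [3, 8, 6, 11, 9, 7, 12] are all distinct, so no two queens attack.

(1,2) (2,6) (3,3) (4,7) (5,4) (6,1) (7,5)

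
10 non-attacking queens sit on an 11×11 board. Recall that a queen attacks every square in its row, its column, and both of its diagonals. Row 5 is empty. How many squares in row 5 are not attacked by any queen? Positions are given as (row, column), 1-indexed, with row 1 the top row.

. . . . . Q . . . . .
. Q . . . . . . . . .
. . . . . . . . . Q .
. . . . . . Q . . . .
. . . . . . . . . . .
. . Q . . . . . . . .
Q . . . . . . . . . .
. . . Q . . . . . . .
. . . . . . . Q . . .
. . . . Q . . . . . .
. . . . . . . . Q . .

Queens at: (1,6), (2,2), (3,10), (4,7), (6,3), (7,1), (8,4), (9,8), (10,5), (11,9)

(1,6) attacks row 5 at column 6 and diagonals 2, 10.
(2,2) attacks row 5 at column 2 and diagonals 5.
(3,10) attacks row 5 at column 10 and diagonals 8.
(4,7) attacks row 5 at column 7 and diagonals 6, 8.
(6,3) attacks row 5 at column 3 and diagonals 2, 4.
(7,1) attacks row 5 at column 1 and diagonals 3.
(8,4) attacks row 5 at column 4 and diagonals 1, 7.
(9,8) attacks row 5 at column 8 and diagonals 4.
(10,5) attacks row 5 at column 5 and diagonals 10.
(11,9) attacks row 5 at column 9 and diagonals 3.
Attacked columns: {1, 2, 3, 4, 5, 6, 7, 8, 9, 10}. Safe: {11}.

1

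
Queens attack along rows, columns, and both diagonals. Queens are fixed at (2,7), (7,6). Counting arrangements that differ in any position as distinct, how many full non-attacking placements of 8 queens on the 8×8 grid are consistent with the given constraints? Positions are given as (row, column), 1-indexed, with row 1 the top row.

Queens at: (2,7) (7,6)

5

Branch on row 1: col 1 → 1; col 2 → 1; col 3 → 0; col 4 → 1; col 5 → 2.
Sum: 1 + 1 + 0 + 1 + 2 = 5.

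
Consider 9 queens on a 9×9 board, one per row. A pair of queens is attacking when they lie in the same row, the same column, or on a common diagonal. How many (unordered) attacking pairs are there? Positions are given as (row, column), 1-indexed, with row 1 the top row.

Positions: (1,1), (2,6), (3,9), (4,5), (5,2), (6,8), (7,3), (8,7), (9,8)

Same column: (6,8)–(9,8) (column 8).
Same diagonal: (8,7)–(9,8) (|8−9| = |7−8| = 1).
Total attacking pairs: 2.

2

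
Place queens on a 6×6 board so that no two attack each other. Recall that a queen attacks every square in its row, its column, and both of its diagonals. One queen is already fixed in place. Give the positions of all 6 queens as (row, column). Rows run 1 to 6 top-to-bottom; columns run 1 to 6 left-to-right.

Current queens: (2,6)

Row 1: attacked by (2,6)→{5,6}. Safe: 1, 2, 3, 4. Place at column 3.
Row 3: attacked by (1,3)→{1,3,5}; (2,6)→{5,6}. Safe: 2, 4. Place at column 2.
Row 4: attacked by (1,3)→{3,6}; (2,6)→{4,6}; (3,2)→{1,2,3}. Safe: 5. Place at column 5.
Row 5: attacked by (1,3)→{3}; (2,6)→{3,6}; (3,2)→{2,4}; (4,5)→{4,5,6}. Safe: 1. Place at column 1.
Row 6: attacked by (1,3)→{3}; (2,6)→{2,6}; (3,2)→{2,5}; (4,5)→{3,5}; (5,1)→{1,2}. Safe: 4. Place at column 4.
Columns [3, 6, 2, 5, 1, 4], r−c [-2, -4, 1, -1, 4, 2], r+c [4, 8, 5, 9, 6, 10] are all distinct, so no two queens attack.

(1,3) (2,6) (3,2) (4,5) (5,1) (6,4)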